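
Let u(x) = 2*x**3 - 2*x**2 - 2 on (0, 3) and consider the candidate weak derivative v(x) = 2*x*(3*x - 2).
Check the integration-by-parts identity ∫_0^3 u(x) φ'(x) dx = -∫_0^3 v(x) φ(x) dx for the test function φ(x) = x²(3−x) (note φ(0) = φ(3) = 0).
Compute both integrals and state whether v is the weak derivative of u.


LHS = -486/5, RHS = -486/5. Yes, v = u' weakly.

u(x) = 2*x**3 - 2*x**2 - 2, classical derivative u'(x) = 6*x**2 - 4*x.
φ(x) = x²(3−x), so φ'(x) = 3*x*(2 - x).
Note φ(0) = φ(3) = 0, so the boundary term u·φ vanishes.
LHS = ∫_0^3 u(x) φ'(x) dx = ∫_0^3 (-6*x^5 + 18*x^4 - 12*x^3 + 6*x^2 - 12*x) dx. Term by term:
  ∫_0^3 -6*x^5 dx = -729;  ∫_0^3 18*x^4 dx = 4374/5;  ∫_0^3 -12*x^3 dx = -243;
  ∫_0^3 6*x^2 dx = 54;  ∫_0^3 -12*x dx = -54.
Sum: -729 + 4374/5 − 243 + 54 − 54 = -486/5.
So LHS = -486/5.
∫_0^3 v(x) φ(x) dx = ∫_0^3 (-6*x^5 + 22*x^4 - 12*x^3) dx. Term by term:
  ∫_0^3 -6*x^5 dx = -729;  ∫_0^3 22*x^4 dx = 5346/5;  ∫_0^3 -12*x^3 dx = -243.
Sum: -729 + 5346/5 − 243 = 486/5.
So RHS = -∫_0^3 v(x) φ(x) dx = -486/5.
LHS = RHS, so the identity holds for this test φ.
Moreover u is smooth here and v(x) = u'(x) = 6*x**2 - 4*x pointwise, so the identity holds for every test function. Hence v is the weak derivative of u.


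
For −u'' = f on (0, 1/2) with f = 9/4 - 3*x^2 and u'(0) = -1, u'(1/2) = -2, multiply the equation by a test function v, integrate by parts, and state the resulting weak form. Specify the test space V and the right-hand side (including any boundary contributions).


V = H^1(0, 1/2) (v unrestricted at boundary; u is determined up to an additive constant); weak form: ∫_0^1/2 u'v' dx = ∫_0^1/2 (9/4 - 3*x^2) v dx − 2·v(1/2) + v(0) for all v ∈ V.

Multiply both sides by a test function v and integrate from 0 to 1/2:
  ∫_0^1/2 −u''(x) v(x) dx = ∫_0^1/2 f(x) v(x) dx.
Integrate the LHS by parts once:
  ∫_0^1/2 −u'' v dx = −[u'(x) v(x)]_0^1/2 + ∫_0^1/2 u'(x) v'(x) dx.
Thus ∫_0^1/2 u'(x) v'(x) dx = ∫_0^1/2 f(x) v(x) dx + [u'(x) v(x)]_0^1/2.
Choose V so that boundary terms are either known or forced to vanish.
u has inhomogeneous Neumann u'(0) = -1, u'(1/2) = -2. [u' v]_0^1/2 = (-2)·v(1/2) − (-1)·v(0) = − 2·v(1/2) + v(0). Take V = H^1(0, 1/2); boundary term becomes part of RHS.
Weak formulation: find u (satisfying any essential BC) such that ∫_0^1/2 u'(x) v'(x) dx = ∫_0^1/2 f v dx − 2·v(1/2) + v(0) for all v ∈ V (Neumann data are natural BCs: they enter the RHS as boundary terms).
Substituting f(x) = 9/4 - 3*x^2, the right-hand side is ∫_0^1/2 (9/4 - 3*x^2) v dx − 2·v(1/2) + v(0).
Compatibility check (pure Neumann): taking v ≡ 1 ∈ V gives 0 = ∫_0^1/2 f dx + (-2) − (-1), i.e. ∫_0^1/2 f dx must equal u'(0) − u'(1/2) = 1. Indeed ∫_0^1/2 (9/4 - 3*x^2) dx = 1, so the data are compatible. The solution is then unique only up to an additive constant (fix it e.g. by requiring ∫_0^1/2 u dx = 0).


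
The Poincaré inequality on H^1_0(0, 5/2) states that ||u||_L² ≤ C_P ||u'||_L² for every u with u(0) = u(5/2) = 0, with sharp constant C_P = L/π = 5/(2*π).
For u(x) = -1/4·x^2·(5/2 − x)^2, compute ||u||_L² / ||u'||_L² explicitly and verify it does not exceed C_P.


||u||_L² / ||u'||_L² = 5*sqrt(3)/12 < C_P = 5/(2*π).

u(x) = -1/4·x^2·(5/2 − x)^2, so u'(x) = x*(-8*x^2 + 30*x - 25)/8.
u(x) = -1/4·x^2·(5/2 − x)^2 vanishes at x = 0 and x = 5/2, so u ∈ H^1_0(0, 5/2). Differentiate via the product rule and integrate the resulting polynomials term by term.
  ∫_0^5/2 u² dx = ∫_0^5/2 (x^8/16 - 5*x^7/8 + 75*x^6/32 - 125*x^5/32 + 625*x^4/256) dx. Term by term:
    ∫_0^5/2 x^8/16 dx = 1953125/73728;  ∫_0^5/2 -5*x^7/8 dx = -1953125/16384;  ∫_0^5/2 75*x^6/32 dx = 5859375/28672;
    ∫_0^5/2 -125*x^5/32 dx = -1953125/12288;  ∫_0^5/2 625*x^4/256 dx = 390625/8192.
  Sum: 1953125/73728 − 1953125/16384 + 5859375/28672 − 1953125/12288 + 390625/8192 = 390625/1032192.
  ∫_0^5/2 (u')² dx = ∫_0^5/2 (x^6 - 15*x^5/2 + 325*x^4/16 - 375*x^3/16 + 625*x^2/64) dx. Term by term:
    ∫_0^5/2 x^6 dx = 78125/896;  ∫_0^5/2 -15*x^5/2 dx = -78125/256;  ∫_0^5/2 325*x^4/16 dx = 203125/512;
    ∫_0^5/2 -375*x^3/16 dx = -234375/1024;  ∫_0^5/2 625*x^2/64 dx = 78125/1536.
  Sum: 78125/896 − 78125/256 + 203125/512 − 234375/1024 + 78125/1536 = 15625/21504.
∫_0^5/2 u² dx = 390625/1032192, so ||u||_L² = 625*sqrt(7)/2688.
∫_0^5/2 (u')² dx = 15625/21504, so ||u'||_L² = 125*sqrt(21)/672.
Ratio ||u||_L² / ||u'||_L² = 5*sqrt(3)/12.
Sharp Poincaré constant on H^1_0(0, 5/2) is C_P = L/π = 5/(2*π), achieved by sin(2*π/5·x).
A polynomial bump cannot attain the sharp Poincaré constant (only the first sine eigenfunction does), so the ratio is strictly less than C_P, consistent with ||u||_L² ≤ C_P ||u'||_L².


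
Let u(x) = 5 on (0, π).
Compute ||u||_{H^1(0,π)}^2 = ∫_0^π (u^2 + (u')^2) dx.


||u||_{H^1(0,π)}^2 = 25*π

u'(x) = 0.
Expand u² and (u')² and integrate term by term on (0, π), using: for integers n ≥ 1, ∫_0^π sin²(nx) dx = ∫_0^π cos²(nx) dx = π/2; for n ≠ n', ∫_0^π sin(nx)sin(n'x) dx = ∫_0^π cos(nx)cos(n'x) dx = 0; and by product-to-sum, ∫_0^π sin(nx)cos(n'x) dx = ½∫_0^π [sin((n+n')x) + sin((n−n')x)] dx, which is 0 when n+n' is even and 2n/(n²−n'²) when n+n' is odd (it need not vanish on (0, π)). For the constant mode: ∫_0^π 1 dx = π, ∫_0^π cos(nx) dx = 0, ∫_0^π sin(nx) dx = (1−(−1)^n)/n.
  u² squared terms: (5)²·∫1 dx = 25·π = 25*π.
  So ∫_0^π u² dx = 25*π.
  u' ≡ 0, so ∫_0^π (u')² dx = 0.
||u||_{H^1}^2 = (25*π) + (0) = 25*π.


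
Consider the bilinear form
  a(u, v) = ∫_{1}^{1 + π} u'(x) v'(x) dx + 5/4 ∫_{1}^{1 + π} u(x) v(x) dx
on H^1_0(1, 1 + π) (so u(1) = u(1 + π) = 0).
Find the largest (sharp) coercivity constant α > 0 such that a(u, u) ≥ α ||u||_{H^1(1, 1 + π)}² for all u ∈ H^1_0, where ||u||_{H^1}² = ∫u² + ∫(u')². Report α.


α = 1

Coercivity of a(·,·) on H^1_0(1, 1 + π) means a(u, u) ≥ α ||u||_{H^1}² for every u ∈ H^1_0.
The interval has length L = π, and Poincaré/coercivity depend only on L. Here a(u, u) = ∫(u')² + (5/4)·∫u².
Here c = 5/4 ≥ 1, so a(u,u) = ∫(u')² + c∫u² ≥ ∫(u')² + ∫u² = ||u||_{H^1}², i.e. α = 1 works. No larger α is possible: a(u,u) ≥ α||u||_{H^1}² means (1−α)∫(u')² ≥ (α−c)∫u², and for the modes u_n = sin(nπ(x−x₀)/L) (x₀ the left endpoint) one has ∫u_n²/∫(u_n')² = (L/(nπ))² → 0, so a(u_n,u_n)/||u_n||_{H^1}² → 1. Hence the optimal constant is α = 1.
Therefore α = 1.


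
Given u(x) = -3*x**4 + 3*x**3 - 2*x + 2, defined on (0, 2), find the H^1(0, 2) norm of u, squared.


||u||_{H^1}^2 = 113104/105

The H^1 norm (squared) on an interval (0, L) is
  ||u||_{H^1}^2 = ∫_0^L u(x)^2 dx + ∫_0^L u'(x)^2 dx.
Compute u'(x) = -12*x**3 + 9*x**2 - 2.
Then u(x)^2 = 9*x**8 - 18*x**7 + 9*x**6 + 12*x**5 - 24*x**4 + 12*x**3 + 4*x**2 - 8*x + 4 and u'(x)^2 = 144*x**6 - 216*x**5 + 81*x**4 + 48*x**3 - 36*x**2 + 4.
Integrate each monomial from 0 to 2 using ∫_0^2 c·x^n dx = c·2^(n+1)/(n+1):
  ∫_0^2 u(x)^2 dx = ∫_0^2 (9*x^8 - 18*x^7 + 9*x^6 + 12*x^5 - 24*x^4 + 12*x^3 + 4*x^2 - 8*x + 4) dx. Term by term:
    ∫_0^2 9*x^8 dx = 512;  ∫_0^2 -18*x^7 dx = -576;  ∫_0^2 9*x^6 dx = 1152/7;
    ∫_0^2 12*x^5 dx = 128;  ∫_0^2 -24*x^4 dx = -768/5;  ∫_0^2 12*x^3 dx = 48;
    ∫_0^2 4*x^2 dx = 32/3;  ∫_0^2 -8*x dx = -16;  ∫_0^2 4 dx = 8.
  Sum: 512 − 576 + 1152/7 + 128 − 768/5 + 48 + 32/3 − 16 + 8 = 13192/105.
  ∫_0^2 u'(x)^2 dx = ∫_0^2 (144*x^6 - 216*x^5 + 81*x^4 + 48*x^3 - 36*x^2 + 4) dx. Term by term:
    ∫_0^2 144*x^6 dx = 18432/7;  ∫_0^2 -216*x^5 dx = -2304;  ∫_0^2 81*x^4 dx = 2592/5;
    ∫_0^2 48*x^3 dx = 192;  ∫_0^2 -36*x^2 dx = -96;  ∫_0^2 4 dx = 8.
  Sum: 18432/7 − 2304 + 2592/5 + 192 − 96 + 8 = 33304/35.
Adding: ||u||_{H^1}^2 = 13192/105 + 33304/35 = 113104/105.


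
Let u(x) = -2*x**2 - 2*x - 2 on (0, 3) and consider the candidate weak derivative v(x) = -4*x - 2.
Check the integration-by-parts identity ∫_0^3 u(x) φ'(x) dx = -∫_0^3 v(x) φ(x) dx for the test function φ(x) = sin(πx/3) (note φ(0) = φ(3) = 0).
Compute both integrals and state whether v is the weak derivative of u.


LHS = 48/π, RHS = 48/π. Yes, v = u' weakly.

u(x) = -2*x**2 - 2*x - 2, classical derivative u'(x) = -4*x - 2.
φ(x) = sin(πx/3), so φ'(x) = π*cos(π*x/3)/3.
Note φ(0) = φ(3) = 0, so the boundary term u·φ vanishes.
LHS = ∫_0^3 u(x) φ'(x) dx = ∫_0^3 (-2*π*x^2*cos(π*x/3)/3 - 2*π*x*cos(π*x/3)/3 - 2*π*cos(π*x/3)/3) dx. Term by term:
  ∫_0^3 -2*π*cos(π*x/3)/3 dx = 0;  ∫_0^3 -2*π*x*cos(π*x/3)/3 dx = 12/π;  ∫_0^3 -2*π*x^2*cos(π*x/3)/3 dx = 36/π.
Sum: 0 + 12/π + 36/π = 48/π.
So LHS = 48/π.
∫_0^3 v(x) φ(x) dx = ∫_0^3 (-4*x*sin(π*x/3) - 2*sin(π*x/3)) dx. Term by term:
  ∫_0^3 -2*sin(π*x/3) dx = -12/π;  ∫_0^3 -4*x*sin(π*x/3) dx = -36/π.
Sum: -12/π − 36/π = -48/π.
So RHS = -∫_0^3 v(x) φ(x) dx = 48/π.
LHS = RHS, so the identity holds for this test φ.
Moreover u is smooth here and v(x) = u'(x) = -4*x - 2 pointwise, so the identity holds for every test function. Hence v is the weak derivative of u.


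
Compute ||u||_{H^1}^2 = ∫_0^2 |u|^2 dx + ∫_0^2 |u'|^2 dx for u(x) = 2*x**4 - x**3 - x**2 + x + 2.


||u||_{H^1}^2 = 236014/315

The H^1 norm (squared) on an interval (0, L) is
  ||u||_{H^1}^2 = ∫_0^L u(x)^2 dx + ∫_0^L u'(x)^2 dx.
Compute u'(x) = 8*x**3 - 3*x**2 - 2*x + 1.
Then u(x)^2 = 4*x**8 - 4*x**7 - 3*x**6 + 6*x**5 + 7*x**4 - 6*x**3 - 3*x**2 + 4*x + 4 and u'(x)^2 = 64*x**6 - 48*x**5 - 23*x**4 + 28*x**3 - 2*x**2 - 4*x + 1.
Integrate each monomial from 0 to 2 using ∫_0^2 c·x^n dx = c·2^(n+1)/(n+1):
  ∫_0^2 u(x)^2 dx = ∫_0^2 (4*x^8 - 4*x^7 - 3*x^6 + 6*x^5 + 7*x^4 - 6*x^3 - 3*x^2 + 4*x + 4) dx. Term by term:
    ∫_0^2 4*x^8 dx = 2048/9;  ∫_0^2 -4*x^7 dx = -128;  ∫_0^2 -3*x^6 dx = -384/7;
    ∫_0^2 6*x^5 dx = 64;  ∫_0^2 7*x^4 dx = 224/5;  ∫_0^2 -6*x^3 dx = -24;
    ∫_0^2 -3*x^2 dx = -8;  ∫_0^2 4*x dx = 8;  ∫_0^2 4 dx = 8.
  Sum: 2048/9 − 128 − 384/7 + 64 + 224/5 − 24 − 8 + 8 + 8 = 43312/315.
  ∫_0^2 u'(x)^2 dx = ∫_0^2 (64*x^6 - 48*x^5 - 23*x^4 + 28*x^3 - 2*x^2 - 4*x + 1) dx. Term by term:
    ∫_0^2 64*x^6 dx = 8192/7;  ∫_0^2 -48*x^5 dx = -512;  ∫_0^2 -23*x^4 dx = -736/5;
    ∫_0^2 28*x^3 dx = 112;  ∫_0^2 -2*x^2 dx = -16/3;  ∫_0^2 -4*x dx = -8;
    ∫_0^2 1 dx = 2.
  Sum: 8192/7 − 512 − 736/5 + 112 − 16/3 − 8 + 2 = 64234/105.
Adding: ||u||_{H^1}^2 = 43312/315 + 64234/105 = 236014/315.


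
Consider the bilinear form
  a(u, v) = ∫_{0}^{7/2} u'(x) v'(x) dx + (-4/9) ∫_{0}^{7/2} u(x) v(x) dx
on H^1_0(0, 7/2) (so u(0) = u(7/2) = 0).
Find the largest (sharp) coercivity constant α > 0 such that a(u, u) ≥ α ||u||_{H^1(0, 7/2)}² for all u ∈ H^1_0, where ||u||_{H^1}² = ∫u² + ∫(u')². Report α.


α = 4*(-49 + 9*π^2)/(9*(4*π^2 + 49))

Coercivity of a(·,·) on H^1_0(0, 7/2) means a(u, u) ≥ α ||u||_{H^1}² for every u ∈ H^1_0.
The interval has length L = 7/2, and Poincaré/coercivity depend only on L. Here a(u, u) = ∫(u')² + (-4/9)·∫u².
Here c = -4/9 < 0 with |c| < (π/L)² = 4*π^2/49, so coercivity still holds. The condition a(u,u) ≥ α||u||_{H^1}² reads (1−α)∫(u')² ≥ (α−c)∫u². Any admissible α is ≤ 1 (rapidly oscillating u have ∫u²/∫(u')² → 0), and α = 1 would force 0 ≥ (1−c)∫u², impossible since c < 1; so 1−α > 0. By the sharp Poincaré inequality on H^1_0 of an interval of length L, ∫(u')² ≥ (π/L)²∫u² with equality for the first sine mode sin(π(x−x₀)/L) (x₀ the left endpoint), so the inequality holds for all u iff (1−α)(π/L)² ≥ α − c, i.e. α ≤ ((π/L)² + c)/((π/L)² + 1) = (1 + c(L/π)²)/(1 + (L/π)²). (Direct route, valid since c ≤ 0: Poincaré gives c∫u² ≥ c(L/π)²∫(u')², so a(u,u) ≥ (1 + c(L/π)²)∫(u')², while ||u||_{H^1}² ≤ (1 + (L/π)²)∫(u')²; dividing yields the same α.) With (π/L)² = 4*π^2/49 and c = -4/9, the largest admissible constant is α = ((π/L)² + c)/((π/L)² + 1).
Simplifying, α = 4*(-49 + 9*π^2)/(9*(4*π^2 + 49)).


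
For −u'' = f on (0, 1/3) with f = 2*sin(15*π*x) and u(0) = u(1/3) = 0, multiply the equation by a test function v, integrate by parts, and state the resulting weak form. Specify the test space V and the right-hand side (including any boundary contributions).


V = H^1_0(0, 1/3) (so v(0) = v(1/3) = 0); weak form: ∫_0^1/3 u'v' dx = ∫_0^1/3 (2*sin(15*π*x)) v dx for all v ∈ V.

Multiply both sides by a test function v and integrate from 0 to 1/3:
  ∫_0^1/3 −u''(x) v(x) dx = ∫_0^1/3 f(x) v(x) dx.
Integrate the LHS by parts once:
  ∫_0^1/3 −u'' v dx = −[u'(x) v(x)]_0^1/3 + ∫_0^1/3 u'(x) v'(x) dx.
Thus ∫_0^1/3 u'(x) v'(x) dx = ∫_0^1/3 f(x) v(x) dx + [u'(x) v(x)]_0^1/3.
Choose V so that boundary terms are either known or forced to vanish.
u is Dirichlet: u(0) = u(1/3) = 0. Let V = H^1_0(0, 1/3); then v(0) = v(1/3) = 0, and [u' v]_0^1/3 = 0.
Weak formulation: find u (satisfying any essential BC) such that ∫_0^1/3 u'(x) v'(x) dx = ∫_0^1/3 f v dx for all v ∈ V.
Substituting f(x) = 2*sin(15*π*x), the right-hand side is ∫_0^1/3 (2*sin(15*π*x)) v dx.


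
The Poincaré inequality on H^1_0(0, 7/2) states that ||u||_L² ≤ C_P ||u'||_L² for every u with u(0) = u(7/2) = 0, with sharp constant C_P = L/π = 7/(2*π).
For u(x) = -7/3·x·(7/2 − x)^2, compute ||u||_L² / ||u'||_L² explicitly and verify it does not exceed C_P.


||u||_L² / ||u'||_L² = sqrt(14)/4 < C_P = 7/(2*π).

u(x) = -7/3·x·(7/2 − x)^2, so u'(x) = -7*x^2 + 98*x/3 - 343/12.
u(x) = -7/3·x·(7/2 − x)^2 vanishes at x = 0 and x = 7/2, so u ∈ H^1_0(0, 7/2). Differentiate via the product rule and integrate the resulting polynomials term by term.
  ∫_0^7/2 u² dx = ∫_0^7/2 (49*x^6/9 - 686*x^5/9 + 2401*x^4/6 - 16807*x^3/18 + 117649*x^2/144) dx. Term by term:
    ∫_0^7/2 49*x^6/9 dx = 5764801/1152;  ∫_0^7/2 -686*x^5/9 dx = -40353607/1728;  ∫_0^7/2 2401*x^4/6 dx = 40353607/960;
    ∫_0^7/2 -16807*x^3/18 dx = -40353607/1152;  ∫_0^7/2 117649*x^2/144 dx = 40353607/3456.
  Sum: 5764801/1152 − 40353607/1728 + 40353607/960 − 40353607/1152 + 40353607/3456 = 5764801/17280.
  ∫_0^7/2 (u')² dx = ∫_0^7/2 (49*x^4 - 1372*x^3/3 + 26411*x^2/18 - 16807*x/9 + 117649/144) dx. Term by term:
    ∫_0^7/2 49*x^4 dx = 823543/160;  ∫_0^7/2 -1372*x^3/3 dx = -823543/48;  ∫_0^7/2 26411*x^2/18 dx = 9058973/432;
    ∫_0^7/2 -16807*x/9 dx = -823543/72;  ∫_0^7/2 117649/144 dx = 823543/288.
  Sum: 823543/160 − 823543/48 + 9058973/432 − 823543/72 + 823543/288 = 823543/2160.
∫_0^7/2 u² dx = 5764801/17280, so ||u||_L² = 2401*sqrt(30)/720.
∫_0^7/2 (u')² dx = 823543/2160, so ||u'||_L² = 343*sqrt(105)/180.
Ratio ||u||_L² / ||u'||_L² = sqrt(14)/4.
Sharp Poincaré constant on H^1_0(0, 7/2) is C_P = L/π = 7/(2*π), achieved by sin(2*π/7·x).
A polynomial bump cannot attain the sharp Poincaré constant (only the first sine eigenfunction does), so the ratio is strictly less than C_P, consistent with ||u||_L² ≤ C_P ||u'||_L².


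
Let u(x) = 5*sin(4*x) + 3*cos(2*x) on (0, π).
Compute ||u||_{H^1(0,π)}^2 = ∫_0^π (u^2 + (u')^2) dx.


||u||_{H^1(0,π)}^2 = 235*π

u'(x) = -6*sin(2*x) + 20*cos(4*x).
Expand u² and (u')² and integrate term by term on (0, π), using: for integers n ≥ 1, ∫_0^π sin²(nx) dx = ∫_0^π cos²(nx) dx = π/2; for n ≠ n', ∫_0^π sin(nx)sin(n'x) dx = ∫_0^π cos(nx)cos(n'x) dx = 0; and by product-to-sum, ∫_0^π sin(nx)cos(n'x) dx = ½∫_0^π [sin((n+n')x) + sin((n−n')x)] dx, which is 0 when n+n' is even and 2n/(n²−n'²) when n+n' is odd (it need not vanish on (0, π)).
  u² squared terms: (3)²·∫cos(2x)² dx = 9·π/2 = 9*π/2;  (5)²·∫sin(4x)² dx = 25·π/2 = 25*π/2.
  u² cross terms: 2·(3)·(5)·∫cos(2x)·sin(4x) dx = 30·(0) = 0.
  So ∫_0^π u² dx = 9*π/2 + 25*π/2 + 0 = 17*π.
  (u')² squared terms: (-6)²·∫sin(2x)² dx = 36·π/2 = 18*π;  (20)²·∫cos(4x)² dx = 400·π/2 = 200*π.
  (u')² cross terms: 2·(-6)·(20)·∫sin(2x)·cos(4x) dx = -240·(0) = 0.
  So ∫_0^π (u')² dx = 18*π + 200*π + 0 = 218*π.
||u||_{H^1}^2 = (17*π) + (218*π) = 235*π.


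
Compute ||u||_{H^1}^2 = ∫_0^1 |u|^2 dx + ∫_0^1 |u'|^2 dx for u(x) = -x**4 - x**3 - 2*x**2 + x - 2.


||u||_{H^1}^2 = 4757/180

The H^1 norm (squared) on an interval (0, L) is
  ||u||_{H^1}^2 = ∫_0^L u(x)^2 dx + ∫_0^L u'(x)^2 dx.
Compute u'(x) = -4*x**3 - 3*x**2 - 4*x + 1.
Then u(x)^2 = x**8 + 2*x**7 + 5*x**6 + 2*x**5 + 6*x**4 + 9*x**2 - 4*x + 4 and u'(x)^2 = 16*x**6 + 24*x**5 + 41*x**4 + 16*x**3 + 10*x**2 - 8*x + 1.
Integrate each monomial from 0 to 1 using ∫_0^1 c·x^n dx = c·1^(n+1)/(n+1):
  ∫_0^1 u(x)^2 dx = ∫_0^1 (x^8 + 2*x^7 + 5*x^6 + 2*x^5 + 6*x^4 + 9*x^2 - 4*x + 4) dx. Term by term:
    ∫_0^1 x^8 dx = 1/9;  ∫_0^1 2*x^7 dx = 1/4;  ∫_0^1 5*x^6 dx = 5/7;
    ∫_0^1 2*x^5 dx = 1/3;  ∫_0^1 6*x^4 dx = 6/5;  ∫_0^1 9*x^2 dx = 3;
    ∫_0^1 -4*x dx = -2;  ∫_0^1 4 dx = 4.
  Sum: 1/9 + 1/4 + 5/7 + 1/3 + 6/5 + 3 − 2 + 4 = 9587/1260.
  ∫_0^1 u'(x)^2 dx = ∫_0^1 (16*x^6 + 24*x^5 + 41*x^4 + 16*x^3 + 10*x^2 - 8*x + 1) dx. Term by term:
    ∫_0^1 16*x^6 dx = 16/7;  ∫_0^1 24*x^5 dx = 4;  ∫_0^1 41*x^4 dx = 41/5;
    ∫_0^1 16*x^3 dx = 4;  ∫_0^1 10*x^2 dx = 10/3;  ∫_0^1 -8*x dx = -4;
    ∫_0^1 1 dx = 1.
  Sum: 16/7 + 4 + 41/5 + 4 + 10/3 − 4 + 1 = 1976/105.
Adding: ||u||_{H^1}^2 = 9587/1260 + 1976/105 = 4757/180.


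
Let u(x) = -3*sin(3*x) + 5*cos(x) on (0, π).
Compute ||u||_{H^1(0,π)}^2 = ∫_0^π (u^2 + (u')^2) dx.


||u||_{H^1(0,π)}^2 = 70*π

u'(x) = -5*sin(x) - 9*cos(3*x).
Expand u² and (u')² and integrate term by term on (0, π), using: for integers n ≥ 1, ∫_0^π sin²(nx) dx = ∫_0^π cos²(nx) dx = π/2; for n ≠ n', ∫_0^π sin(nx)sin(n'x) dx = ∫_0^π cos(nx)cos(n'x) dx = 0; and by product-to-sum, ∫_0^π sin(nx)cos(n'x) dx = ½∫_0^π [sin((n+n')x) + sin((n−n')x)] dx, which is 0 when n+n' is even and 2n/(n²−n'²) when n+n' is odd (it need not vanish on (0, π)).
  u² squared terms: (-3)²·∫sin(3x)² dx = 9·π/2 = 9*π/2;  (5)²·∫cos(x)² dx = 25·π/2 = 25*π/2.
  u² cross terms: 2·(-3)·(5)·∫sin(3x)·cos(x) dx = -30·(0) = 0.
  So ∫_0^π u² dx = 9*π/2 + 25*π/2 + 0 = 17*π.
  (u')² squared terms: (-9)²·∫cos(3x)² dx = 81·π/2 = 81*π/2;  (-5)²·∫sin(x)² dx = 25·π/2 = 25*π/2.
  (u')² cross terms: 2·(-9)·(-5)·∫cos(3x)·sin(x) dx = 90·(0) = 0.
  So ∫_0^π (u')² dx = 81*π/2 + 25*π/2 + 0 = 53*π.
||u||_{H^1}^2 = (17*π) + (53*π) = 70*π.


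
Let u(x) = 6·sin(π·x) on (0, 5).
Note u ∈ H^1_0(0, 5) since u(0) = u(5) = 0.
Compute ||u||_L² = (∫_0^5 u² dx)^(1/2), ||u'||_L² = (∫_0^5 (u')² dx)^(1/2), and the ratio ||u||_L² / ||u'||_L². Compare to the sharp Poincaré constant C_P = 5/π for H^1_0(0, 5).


||u||_L² / ||u'||_L² = 1/π < C_P = 5/π.

u(x) = 6·sin(π·x), so u'(x) = 6*π*cos(π*x).
Writing u(x) = A·sin(kπx/L) with A = 6 and k = 5, use ∫_0^L sin²(kπx/L) dx = L/2 and ∫_0^L cos²(kπx/L) dx = L/2.
u² = 36·sin²(π·x) and (u')² = 36*π^2·cos²(π·x), and each of sin², cos² integrates to L/2 = 5/2 over (0, 5).
∫_0^5 u² dx = 90, so ||u||_L² = 3*sqrt(10).
∫_0^5 (u')² dx = 90*π^2, so ||u'||_L² = 3*sqrt(10)*π.
Ratio ||u||_L² / ||u'||_L² = 1/π.
Sharp Poincaré constant on H^1_0(0, 5) is C_P = L/π = 5/π, achieved by sin(π/5·x).
This is the k = 5 harmonic; the ratio L/(kπ) is strictly less than C_P = L/π, consistent with the sharp inequality ||u||_L² ≤ C_P ||u'||_L².


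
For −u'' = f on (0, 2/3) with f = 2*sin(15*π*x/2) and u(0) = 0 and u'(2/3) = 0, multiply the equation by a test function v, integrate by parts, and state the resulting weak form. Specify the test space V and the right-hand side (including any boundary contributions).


V = {v ∈ H^1(0, 2/3) : v(0) = 0} (test functions vanish at x = 0 where u is specified); weak form: ∫_0^2/3 u'v' dx = ∫_0^2/3 (2*sin(15*π*x/2)) v dx for all v ∈ V.

Multiply both sides by a test function v and integrate from 0 to 2/3:
  ∫_0^2/3 −u''(x) v(x) dx = ∫_0^2/3 f(x) v(x) dx.
Integrate the LHS by parts once:
  ∫_0^2/3 −u'' v dx = −[u'(x) v(x)]_0^2/3 + ∫_0^2/3 u'(x) v'(x) dx.
Thus ∫_0^2/3 u'(x) v'(x) dx = ∫_0^2/3 f(x) v(x) dx + [u'(x) v(x)]_0^2/3.
Choose V so that boundary terms are either known or forced to vanish.
Mixed BC: u(0) = 0 (Dirichlet) and u'(2/3) = 0 (Neumann). Define V = {v ∈ H^1(0, 2/3) : v(0) = 0}. Then [u' v]_0^2/3 = u'(2/3)·v(2/3) − u'(0)·0 = 0.
Weak formulation: find u (satisfying any essential BC) such that ∫_0^2/3 u'(x) v'(x) dx = ∫_0^2/3 f v dx for all v ∈ V (Dirichlet at 0 absorbed into V; the Neumann datum at x = 2/3 is zero, so no boundary term remains).
Substituting f(x) = 2*sin(15*π*x/2), the right-hand side is ∫_0^2/3 (2*sin(15*π*x/2)) v dx.


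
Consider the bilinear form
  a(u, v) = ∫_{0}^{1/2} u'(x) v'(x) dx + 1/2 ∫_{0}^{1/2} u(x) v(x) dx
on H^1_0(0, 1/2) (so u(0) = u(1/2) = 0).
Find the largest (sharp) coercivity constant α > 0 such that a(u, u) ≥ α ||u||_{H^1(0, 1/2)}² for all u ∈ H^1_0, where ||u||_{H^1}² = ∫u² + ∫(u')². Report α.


α = (1 + 8*π^2)/(2*(1 + 4*π^2))

Coercivity of a(·,·) on H^1_0(0, 1/2) means a(u, u) ≥ α ||u||_{H^1}² for every u ∈ H^1_0.
The interval has length L = 1/2, and Poincaré/coercivity depend only on L. Here a(u, u) = ∫(u')² + (1/2)·∫u².
Here 0 < c = 1/2 < 1. The condition a(u,u) ≥ α||u||_{H^1}² reads (1−α)∫(u')² ≥ (α−c)∫u². Any admissible α is ≤ 1 (rapidly oscillating u have ∫u²/∫(u')² → 0), and α = 1 would force 0 ≥ (1−c)∫u², impossible since c < 1; so 1−α > 0. By the sharp Poincaré inequality on H^1_0 of an interval of length L, ∫(u')² ≥ (π/L)²∫u² with equality for the first sine mode sin(π(x−x₀)/L) (x₀ the left endpoint), so the inequality holds for all u iff (1−α)(π/L)² ≥ α − c, i.e. α ≤ ((π/L)² + c)/((π/L)² + 1) = (1 + c(L/π)²)/(1 + (L/π)²). With (π/L)² = 4*π^2 and c = 1/2, the largest admissible constant is α = ((π/L)² + c)/((π/L)² + 1).
Simplifying, α = (1 + 8*π^2)/(2*(1 + 4*π^2)).


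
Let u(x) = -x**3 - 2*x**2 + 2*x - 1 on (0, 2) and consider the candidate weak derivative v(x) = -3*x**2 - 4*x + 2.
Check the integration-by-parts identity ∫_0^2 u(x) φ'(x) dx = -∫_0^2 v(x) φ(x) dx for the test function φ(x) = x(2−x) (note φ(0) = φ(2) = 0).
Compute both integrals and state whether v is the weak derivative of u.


LHS = 112/15, RHS = 112/15. Yes, v = u' weakly.

u(x) = -x**3 - 2*x**2 + 2*x - 1, classical derivative u'(x) = -3*x**2 - 4*x + 2.
φ(x) = x(2−x), so φ'(x) = 2 - 2*x.
Note φ(0) = φ(2) = 0, so the boundary term u·φ vanishes.
LHS = ∫_0^2 u(x) φ'(x) dx = ∫_0^2 (2*x^4 + 2*x^3 - 8*x^2 + 6*x - 2) dx. Term by term:
  ∫_0^2 2*x^4 dx = 64/5;  ∫_0^2 2*x^3 dx = 8;  ∫_0^2 -8*x^2 dx = -64/3;
  ∫_0^2 6*x dx = 12;  ∫_0^2 -2 dx = -4.
Sum: 64/5 + 8 − 64/3 + 12 − 4 = 112/15.
So LHS = 112/15.
∫_0^2 v(x) φ(x) dx = ∫_0^2 (3*x^4 - 2*x^3 - 10*x^2 + 4*x) dx. Term by term:
  ∫_0^2 3*x^4 dx = 96/5;  ∫_0^2 -2*x^3 dx = -8;  ∫_0^2 -10*x^2 dx = -80/3;
  ∫_0^2 4*x dx = 8.
Sum: 96/5 − 8 − 80/3 + 8 = -112/15.
So RHS = -∫_0^2 v(x) φ(x) dx = 112/15.
LHS = RHS, so the identity holds for this test φ.
Moreover u is smooth here and v(x) = u'(x) = -3*x**2 - 4*x + 2 pointwise, so the identity holds for every test function. Hence v is the weak derivative of u.


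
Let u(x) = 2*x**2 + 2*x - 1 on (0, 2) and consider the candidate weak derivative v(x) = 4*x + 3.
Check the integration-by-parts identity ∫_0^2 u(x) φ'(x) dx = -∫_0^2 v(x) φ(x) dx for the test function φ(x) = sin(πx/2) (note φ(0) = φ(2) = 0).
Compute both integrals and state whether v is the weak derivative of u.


LHS = -24/π, RHS = -28/π. No, v is not the weak derivative of u.

u(x) = 2*x**2 + 2*x - 1, classical derivative u'(x) = 4*x + 2.
φ(x) = sin(πx/2), so φ'(x) = π*cos(π*x/2)/2.
Note φ(0) = φ(2) = 0, so the boundary term u·φ vanishes.
LHS = ∫_0^2 u(x) φ'(x) dx = ∫_0^2 (π*x^2*cos(π*x/2) + π*x*cos(π*x/2) - π*cos(π*x/2)/2) dx. Term by term:
  ∫_0^2 -π*cos(π*x/2)/2 dx = 0;  ∫_0^2 π*x*cos(π*x/2) dx = -8/π;  ∫_0^2 π*x^2*cos(π*x/2) dx = -16/π.
Sum: 0 − 8/π − 16/π = -24/π.
So LHS = -24/π.
∫_0^2 v(x) φ(x) dx = ∫_0^2 (4*x*sin(π*x/2) + 3*sin(π*x/2)) dx. Term by term:
  ∫_0^2 3*sin(π*x/2) dx = 12/π;  ∫_0^2 4*x*sin(π*x/2) dx = 16/π.
Sum: 12/π + 16/π = 28/π.
So RHS = -∫_0^2 v(x) φ(x) dx = -28/π.
LHS − RHS = 4/π ≠ 0, so the identity fails.
(For a valid weak derivative the identity must hold for EVERY test function, in particular this one. The failure shows v is NOT the weak derivative of u.)
Correct weak derivative would be u'(x) = 4*x + 2.


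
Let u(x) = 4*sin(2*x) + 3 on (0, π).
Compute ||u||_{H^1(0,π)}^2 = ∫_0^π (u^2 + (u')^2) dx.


||u||_{H^1(0,π)}^2 = 49*π

u'(x) = 8*cos(2*x).
Expand u² and (u')² and integrate term by term on (0, π), using: for integers n ≥ 1, ∫_0^π sin²(nx) dx = ∫_0^π cos²(nx) dx = π/2; for n ≠ n', ∫_0^π sin(nx)sin(n'x) dx = ∫_0^π cos(nx)cos(n'x) dx = 0; and by product-to-sum, ∫_0^π sin(nx)cos(n'x) dx = ½∫_0^π [sin((n+n')x) + sin((n−n')x)] dx, which is 0 when n+n' is even and 2n/(n²−n'²) when n+n' is odd (it need not vanish on (0, π)). For the constant mode: ∫_0^π 1 dx = π, ∫_0^π cos(nx) dx = 0, ∫_0^π sin(nx) dx = (1−(−1)^n)/n.
  u² squared terms: (3)²·∫1 dx = 9·π = 9*π;  (4)²·∫sin(2x)² dx = 16·π/2 = 8*π.
  u² cross terms: 2·(3)·(4)·∫1·sin(2x) dx = 24·(0) = 0.
  So ∫_0^π u² dx = 9*π + 8*π + 0 = 17*π.
  (u')² squared terms: (8)²·∫cos(2x)² dx = 64·π/2 = 32*π.
  So ∫_0^π (u')² dx = 32*π.
||u||_{H^1}^2 = (17*π) + (32*π) = 49*π.


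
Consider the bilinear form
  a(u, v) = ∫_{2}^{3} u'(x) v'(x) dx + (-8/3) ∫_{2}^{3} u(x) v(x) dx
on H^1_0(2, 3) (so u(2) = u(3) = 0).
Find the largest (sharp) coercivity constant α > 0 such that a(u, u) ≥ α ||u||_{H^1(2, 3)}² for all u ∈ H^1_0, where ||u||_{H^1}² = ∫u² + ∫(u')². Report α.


α = (-8/3 + π^2)/(1 + π^2)

Coercivity of a(·,·) on H^1_0(2, 3) means a(u, u) ≥ α ||u||_{H^1}² for every u ∈ H^1_0.
The interval has length L = 1, and Poincaré/coercivity depend only on L. Here a(u, u) = ∫(u')² + (-8/3)·∫u².
Here c = -8/3 < 0 with |c| < (π/L)² = π^2, so coercivity still holds. The condition a(u,u) ≥ α||u||_{H^1}² reads (1−α)∫(u')² ≥ (α−c)∫u². Any admissible α is ≤ 1 (rapidly oscillating u have ∫u²/∫(u')² → 0), and α = 1 would force 0 ≥ (1−c)∫u², impossible since c < 1; so 1−α > 0. By the sharp Poincaré inequality on H^1_0 of an interval of length L, ∫(u')² ≥ (π/L)²∫u² with equality for the first sine mode sin(π(x−x₀)/L) (x₀ the left endpoint), so the inequality holds for all u iff (1−α)(π/L)² ≥ α − c, i.e. α ≤ ((π/L)² + c)/((π/L)² + 1) = (1 + c(L/π)²)/(1 + (L/π)²). (Direct route, valid since c ≤ 0: Poincaré gives c∫u² ≥ c(L/π)²∫(u')², so a(u,u) ≥ (1 + c(L/π)²)∫(u')², while ||u||_{H^1}² ≤ (1 + (L/π)²)∫(u')²; dividing yields the same α.) With (π/L)² = π^2 and c = -8/3, the largest admissible constant is α = ((π/L)² + c)/((π/L)² + 1).
Simplifying, α = (-8/3 + π^2)/(1 + π^2).


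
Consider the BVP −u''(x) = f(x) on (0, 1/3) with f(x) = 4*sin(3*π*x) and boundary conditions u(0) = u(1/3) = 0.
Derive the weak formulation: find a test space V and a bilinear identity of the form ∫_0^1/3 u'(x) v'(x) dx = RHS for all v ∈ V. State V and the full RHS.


V = H^1_0(0, 1/3) (so v(0) = v(1/3) = 0); weak form: ∫_0^1/3 u'v' dx = ∫_0^1/3 (4*sin(3*π*x)) v dx for all v ∈ V.

Multiply both sides by a test function v and integrate from 0 to 1/3:
  ∫_0^1/3 −u''(x) v(x) dx = ∫_0^1/3 f(x) v(x) dx.
Integrate the LHS by parts once:
  ∫_0^1/3 −u'' v dx = −[u'(x) v(x)]_0^1/3 + ∫_0^1/3 u'(x) v'(x) dx.
Thus ∫_0^1/3 u'(x) v'(x) dx = ∫_0^1/3 f(x) v(x) dx + [u'(x) v(x)]_0^1/3.
Choose V so that boundary terms are either known or forced to vanish.
u is Dirichlet: u(0) = u(1/3) = 0. Let V = H^1_0(0, 1/3); then v(0) = v(1/3) = 0, and [u' v]_0^1/3 = 0.
Weak formulation: find u (satisfying any essential BC) such that ∫_0^1/3 u'(x) v'(x) dx = ∫_0^1/3 f v dx for all v ∈ V.
Substituting f(x) = 4*sin(3*π*x), the right-hand side is ∫_0^1/3 (4*sin(3*π*x)) v dx.


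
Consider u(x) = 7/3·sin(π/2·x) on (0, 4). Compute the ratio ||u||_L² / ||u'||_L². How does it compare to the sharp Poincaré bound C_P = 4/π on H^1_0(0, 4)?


||u||_L² / ||u'||_L² = 2/π < C_P = 4/π.

u(x) = 7/3·sin(π/2·x), so u'(x) = 7*π*cos(π*x/2)/6.
Writing u(x) = A·sin(kπx/L) with A = 7/3 and k = 2, use ∫_0^L sin²(kπx/L) dx = L/2 and ∫_0^L cos²(kπx/L) dx = L/2.
u² = 49/9·sin²(π/2·x) and (u')² = 49*π^2/36·cos²(π/2·x), and each of sin², cos² integrates to L/2 = 2 over (0, 4).
∫_0^4 u² dx = 98/9, so ||u||_L² = 7*sqrt(2)/3.
∫_0^4 (u')² dx = 49*π^2/18, so ||u'||_L² = 7*sqrt(2)*π/6.
Ratio ||u||_L² / ||u'||_L² = 2/π.
Sharp Poincaré constant on H^1_0(0, 4) is C_P = L/π = 4/π, achieved by sin(π/4·x).
This is the k = 2 harmonic; the ratio L/(kπ) is strictly less than C_P = L/π, consistent with the sharp inequality ||u||_L² ≤ C_P ||u'||_L².


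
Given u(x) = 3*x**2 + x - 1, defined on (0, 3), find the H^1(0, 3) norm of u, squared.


||u||_{H^1}^2 = 8889/10

The H^1 norm (squared) on an interval (0, L) is
  ||u||_{H^1}^2 = ∫_0^L u(x)^2 dx + ∫_0^L u'(x)^2 dx.
Compute u'(x) = 6*x + 1.
Then u(x)^2 = 9*x**4 + 6*x**3 - 5*x**2 - 2*x + 1 and u'(x)^2 = 36*x**2 + 12*x + 1.
Integrate each monomial from 0 to 3 using ∫_0^3 c·x^n dx = c·3^(n+1)/(n+1):
  ∫_0^3 u(x)^2 dx = ∫_0^3 (9*x^4 + 6*x^3 - 5*x^2 - 2*x + 1) dx. Term by term:
    ∫_0^3 9*x^4 dx = 2187/5;  ∫_0^3 6*x^3 dx = 243/2;  ∫_0^3 -5*x^2 dx = -45;
    ∫_0^3 -2*x dx = -9;  ∫_0^3 1 dx = 3.
  Sum: 2187/5 + 243/2 − 45 − 9 + 3 = 5079/10.
  ∫_0^3 u'(x)^2 dx = ∫_0^3 (36*x^2 + 12*x + 1) dx. Term by term:
    ∫_0^3 36*x^2 dx = 324;  ∫_0^3 12*x dx = 54;  ∫_0^3 1 dx = 3.
  Sum: 324 + 54 + 3 = 381.
Adding: ||u||_{H^1}^2 = 5079/10 + 381 = 8889/10.


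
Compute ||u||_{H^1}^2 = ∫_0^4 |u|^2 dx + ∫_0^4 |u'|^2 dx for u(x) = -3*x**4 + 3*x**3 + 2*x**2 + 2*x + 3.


||u||_{H^1}^2 = 31363252/105

The H^1 norm (squared) on an interval (0, L) is
  ||u||_{H^1}^2 = ∫_0^L u(x)^2 dx + ∫_0^L u'(x)^2 dx.
Compute u'(x) = -12*x**3 + 9*x**2 + 4*x + 2.
Then u(x)^2 = 9*x**8 - 18*x**7 - 3*x**6 - 2*x**4 + 26*x**3 + 16*x**2 + 12*x + 9 and u'(x)^2 = 144*x**6 - 216*x**5 - 15*x**4 + 24*x**3 + 52*x**2 + 16*x + 4.
Integrate each monomial from 0 to 4 using ∫_0^4 c·x^n dx = c·4^(n+1)/(n+1):
  ∫_0^4 u(x)^2 dx = ∫_0^4 (9*x^8 - 18*x^7 - 3*x^6 - 2*x^4 + 26*x^3 + 16*x^2 + 12*x + 9) dx. Term by term:
    ∫_0^4 9*x^8 dx = 262144;  ∫_0^4 -18*x^7 dx = -147456;  ∫_0^4 -3*x^6 dx = -49152/7;
    ∫_0^4 -2*x^4 dx = -2048/5;  ∫_0^4 26*x^3 dx = 1664;  ∫_0^4 16*x^2 dx = 1024/3;
    ∫_0^4 12*x dx = 96;  ∫_0^4 9 dx = 36.
  Sum: 262144 − 147456 − 49152/7 − 2048/5 + 1664 + 1024/3 + 96 + 36 = 11486372/105.
  ∫_0^4 u'(x)^2 dx = ∫_0^4 (144*x^6 - 216*x^5 - 15*x^4 + 24*x^3 + 52*x^2 + 16*x + 4) dx. Term by term:
    ∫_0^4 144*x^6 dx = 2359296/7;  ∫_0^4 -216*x^5 dx = -147456;  ∫_0^4 -15*x^4 dx = -3072;
    ∫_0^4 24*x^3 dx = 1536;  ∫_0^4 52*x^2 dx = 3328/3;  ∫_0^4 16*x dx = 128;
    ∫_0^4 4 dx = 16.
  Sum: 2359296/7 − 147456 − 3072 + 1536 + 3328/3 + 128 + 16 = 3975376/21.
Adding: ||u||_{H^1}^2 = 11486372/105 + 3975376/21 = 31363252/105.


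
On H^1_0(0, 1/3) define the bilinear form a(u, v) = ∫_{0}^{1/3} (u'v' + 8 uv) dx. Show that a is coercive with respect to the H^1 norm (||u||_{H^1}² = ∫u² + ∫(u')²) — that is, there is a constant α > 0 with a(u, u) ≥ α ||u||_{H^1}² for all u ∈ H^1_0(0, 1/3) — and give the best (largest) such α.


α = 1

Coercivity of a(·,·) on H^1_0(0, 1/3) means a(u, u) ≥ α ||u||_{H^1}² for every u ∈ H^1_0.
The interval has length L = 1/3, and Poincaré/coercivity depend only on L. Here a(u, u) = ∫(u')² + (8)·∫u².
Here c = 8 ≥ 1, so a(u,u) = ∫(u')² + c∫u² ≥ ∫(u')² + ∫u² = ||u||_{H^1}², i.e. α = 1 works. No larger α is possible: a(u,u) ≥ α||u||_{H^1}² means (1−α)∫(u')² ≥ (α−c)∫u², and for the modes u_n = sin(nπ(x−x₀)/L) (x₀ the left endpoint) one has ∫u_n²/∫(u_n')² = (L/(nπ))² → 0, so a(u_n,u_n)/||u_n||_{H^1}² → 1. Hence the optimal constant is α = 1.
Therefore α = 1.


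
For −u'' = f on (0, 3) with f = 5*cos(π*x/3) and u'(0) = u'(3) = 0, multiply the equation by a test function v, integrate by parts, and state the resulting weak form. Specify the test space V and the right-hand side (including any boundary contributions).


V = H^1(0, 3) (no boundary constraint on v; u is determined up to an additive constant); weak form: ∫_0^3 u'v' dx = ∫_0^3 (5*cos(π*x/3)) v dx for all v ∈ V.

Multiply both sides by a test function v and integrate from 0 to 3:
  ∫_0^3 −u''(x) v(x) dx = ∫_0^3 f(x) v(x) dx.
Integrate the LHS by parts once:
  ∫_0^3 −u'' v dx = −[u'(x) v(x)]_0^3 + ∫_0^3 u'(x) v'(x) dx.
Thus ∫_0^3 u'(x) v'(x) dx = ∫_0^3 f(x) v(x) dx + [u'(x) v(x)]_0^3.
Choose V so that boundary terms are either known or forced to vanish.
u has homogeneous Neumann: u'(0) = u'(3) = 0. So [u' v]_0^3 = 0·v(3) − 0·v(0) = 0 for any v; take V = H^1(0, 3).
Weak formulation: find u (satisfying any essential BC) such that ∫_0^3 u'(x) v'(x) dx = ∫_0^3 f v dx for all v ∈ V (homogeneous Neumann, so boundary terms vanish).
Substituting f(x) = 5*cos(π*x/3), the right-hand side is ∫_0^3 (5*cos(π*x/3)) v dx.
Compatibility check (pure Neumann): taking v ≡ 1 ∈ V gives 0 = ∫_0^3 f dx + (0) − (0), i.e. ∫_0^3 f dx must equal u'(0) − u'(3) = 0. Indeed ∫_0^3 (5*cos(π*x/3)) dx = 0, so the data are compatible. The solution is then unique only up to an additive constant (fix it e.g. by requiring ∫_0^3 u dx = 0).


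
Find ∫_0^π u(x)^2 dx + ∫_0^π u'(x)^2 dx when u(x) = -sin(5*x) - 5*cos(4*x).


||u||_{H^1(0,π)}^2 = 1700/9 + 451*π/2

u'(x) = 20*sin(4*x) - 5*cos(5*x).
Expand u² and (u')² and integrate term by term on (0, π), using: for integers n ≥ 1, ∫_0^π sin²(nx) dx = ∫_0^π cos²(nx) dx = π/2; for n ≠ n', ∫_0^π sin(nx)sin(n'x) dx = ∫_0^π cos(nx)cos(n'x) dx = 0; and by product-to-sum, ∫_0^π sin(nx)cos(n'x) dx = ½∫_0^π [sin((n+n')x) + sin((n−n')x)] dx, which is 0 when n+n' is even and 2n/(n²−n'²) when n+n' is odd (it need not vanish on (0, π)).
  u² squared terms: (-1)²·∫sin(5x)² dx = 1·π/2 = π/2;  (-5)²·∫cos(4x)² dx = 25·π/2 = 25*π/2.
  u² cross terms: 2·(-1)·(-5)·∫sin(5x)·cos(4x) dx = 10·(10/9) = 100/9.
  So ∫_0^π u² dx = π/2 + 25*π/2 + 100/9 = 100/9 + 13*π.
  (u')² squared terms: (-5)²·∫cos(5x)² dx = 25·π/2 = 25*π/2;  (20)²·∫sin(4x)² dx = 400·π/2 = 200*π.
  (u')² cross terms: 2·(-5)·(20)·∫cos(5x)·sin(4x) dx = -200·(-8/9) = 1600/9.
  So ∫_0^π (u')² dx = 25*π/2 + 200*π + 1600/9 = 1600/9 + 425*π/2.
||u||_{H^1}^2 = (100/9 + 13*π) + (1600/9 + 425*π/2) = 1700/9 + 451*π/2.


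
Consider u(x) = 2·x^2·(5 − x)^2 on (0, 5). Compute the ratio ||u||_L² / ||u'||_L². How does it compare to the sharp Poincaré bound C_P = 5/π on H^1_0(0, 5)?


||u||_L² / ||u'||_L² = 5*sqrt(3)/6 < C_P = 5/π.

u(x) = 2·x^2·(5 − x)^2, so u'(x) = 4*x*(x - 5)*(2*x - 5).
u(x) = 2·x^2·(5 − x)^2 vanishes at x = 0 and x = 5, so u ∈ H^1_0(0, 5). Differentiate via the product rule and integrate the resulting polynomials term by term.
  ∫_0^5 u² dx = ∫_0^5 (4*x^8 - 80*x^7 + 600*x^6 - 2000*x^5 + 2500*x^4) dx. Term by term:
    ∫_0^5 4*x^8 dx = 7812500/9;  ∫_0^5 -80*x^7 dx = -3906250;  ∫_0^5 600*x^6 dx = 46875000/7;
    ∫_0^5 -2000*x^5 dx = -15625000/3;  ∫_0^5 2500*x^4 dx = 1562500.
  Sum: 7812500/9 − 3906250 + 46875000/7 − 15625000/3 + 1562500 = 781250/63.
  ∫_0^5 (u')² dx = ∫_0^5 (64*x^6 - 960*x^5 + 5200*x^4 - 12000*x^3 + 10000*x^2) dx. Term by term:
    ∫_0^5 64*x^6 dx = 5000000/7;  ∫_0^5 -960*x^5 dx = -2500000;  ∫_0^5 5200*x^4 dx = 3250000;
    ∫_0^5 -12000*x^3 dx = -1875000;  ∫_0^5 10000*x^2 dx = 1250000/3.
  Sum: 5000000/7 − 2500000 + 3250000 − 1875000 + 1250000/3 = 125000/21.
∫_0^5 u² dx = 781250/63, so ||u||_L² = 625*sqrt(14)/21.
∫_0^5 (u')² dx = 125000/21, so ||u'||_L² = 250*sqrt(42)/21.
Ratio ||u||_L² / ||u'||_L² = 5*sqrt(3)/6.
Sharp Poincaré constant on H^1_0(0, 5) is C_P = L/π = 5/π, achieved by sin(π/5·x).
A polynomial bump cannot attain the sharp Poincaré constant (only the first sine eigenfunction does), so the ratio is strictly less than C_P, consistent with ||u||_L² ≤ C_P ||u'||_L².


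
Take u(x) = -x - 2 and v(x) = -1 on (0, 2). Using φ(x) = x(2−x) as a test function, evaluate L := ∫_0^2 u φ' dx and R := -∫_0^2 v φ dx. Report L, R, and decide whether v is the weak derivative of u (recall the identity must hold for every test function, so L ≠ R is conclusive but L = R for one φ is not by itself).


LHS = 4/3, RHS = 4/3. Yes, v = u' weakly.

u(x) = -x - 2, classical derivative u'(x) = -1.
φ(x) = x(2−x), so φ'(x) = 2 - 2*x.
Note φ(0) = φ(2) = 0, so the boundary term u·φ vanishes.
LHS = ∫_0^2 u(x) φ'(x) dx = ∫_0^2 (2*x^2 + 2*x - 4) dx. Term by term:
  ∫_0^2 2*x^2 dx = 16/3;  ∫_0^2 2*x dx = 4;  ∫_0^2 -4 dx = -8.
Sum: 16/3 + 4 − 8 = 4/3.
So LHS = 4/3.
∫_0^2 v(x) φ(x) dx = ∫_0^2 (x^2 - 2*x) dx. Term by term:
  ∫_0^2 x^2 dx = 8/3;  ∫_0^2 -2*x dx = -4.
Sum: 8/3 − 4 = -4/3.
So RHS = -∫_0^2 v(x) φ(x) dx = 4/3.
LHS = RHS, so the identity holds for this test φ.
Moreover u is smooth here and v(x) = u'(x) = -1 pointwise, so the identity holds for every test function. Hence v is the weak derivative of u.


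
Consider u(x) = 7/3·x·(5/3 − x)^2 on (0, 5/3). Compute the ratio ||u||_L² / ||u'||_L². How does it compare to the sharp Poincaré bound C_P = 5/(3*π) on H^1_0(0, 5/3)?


||u||_L² / ||u'||_L² = 5*sqrt(14)/42 < C_P = 5/(3*π).

u(x) = 7/3·x·(5/3 − x)^2, so u'(x) = 7*x^2 - 140*x/9 + 175/27.
u(x) = 7/3·x·(5/3 − x)^2 vanishes at x = 0 and x = 5/3, so u ∈ H^1_0(0, 5/3). Differentiate via the product rule and integrate the resulting polynomials term by term.
  ∫_0^5/3 u² dx = ∫_0^5/3 (49*x^6/9 - 980*x^5/27 + 2450*x^4/27 - 24500*x^3/243 + 30625*x^2/729) dx. Term by term:
    ∫_0^5/3 49*x^6/9 dx = 546875/19683;  ∫_0^5/3 -980*x^5/27 dx = -7656250/59049;  ∫_0^5/3 2450*x^4/27 dx = 1531250/6561;
    ∫_0^5/3 -24500*x^3/243 dx = -3828125/19683;  ∫_0^5/3 30625*x^2/729 dx = 3828125/59049.
  Sum: 546875/19683 − 7656250/59049 + 1531250/6561 − 3828125/19683 + 3828125/59049 = 109375/59049.
  ∫_0^5/3 (u')² dx = ∫_0^5/3 (49*x^4 - 1960*x^3/9 + 26950*x^2/81 - 49000*x/243 + 30625/729) dx. Term by term:
    ∫_0^5/3 49*x^4 dx = 30625/243;  ∫_0^5/3 -1960*x^3/9 dx = -306250/729;  ∫_0^5/3 26950*x^2/81 dx = 3368750/6561;
    ∫_0^5/3 -49000*x/243 dx = -612500/2187;  ∫_0^5/3 30625/729 dx = 153125/2187.
  Sum: 30625/243 − 306250/729 + 3368750/6561 − 612500/2187 + 153125/2187 = 61250/6561.
∫_0^5/3 u² dx = 109375/59049, so ||u||_L² = 125*sqrt(7)/243.
∫_0^5/3 (u')² dx = 61250/6561, so ||u'||_L² = 175*sqrt(2)/81.
Ratio ||u||_L² / ||u'||_L² = 5*sqrt(14)/42.
Sharp Poincaré constant on H^1_0(0, 5/3) is C_P = L/π = 5/(3*π), achieved by sin(3*π/5·x).
A polynomial bump cannot attain the sharp Poincaré constant (only the first sine eigenfunction does), so the ratio is strictly less than C_P, consistent with ||u||_L² ≤ C_P ||u'||_L².


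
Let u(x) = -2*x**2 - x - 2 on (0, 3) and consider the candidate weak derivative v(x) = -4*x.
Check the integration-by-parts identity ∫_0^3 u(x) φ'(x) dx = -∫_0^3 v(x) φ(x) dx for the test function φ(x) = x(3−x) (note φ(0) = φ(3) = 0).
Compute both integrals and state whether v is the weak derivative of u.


LHS = 63/2, RHS = 27. No, v is not the weak derivative of u.

u(x) = -2*x**2 - x - 2, classical derivative u'(x) = -4*x - 1.
φ(x) = x(3−x), so φ'(x) = 3 - 2*x.
Note φ(0) = φ(3) = 0, so the boundary term u·φ vanishes.
LHS = ∫_0^3 u(x) φ'(x) dx = ∫_0^3 (4*x^3 - 4*x^2 + x - 6) dx. Term by term:
  ∫_0^3 4*x^3 dx = 81;  ∫_0^3 -4*x^2 dx = -36;  ∫_0^3 x dx = 9/2;
  ∫_0^3 -6 dx = -18.
Sum: 81 − 36 + 9/2 − 18 = 63/2.
So LHS = 63/2.
∫_0^3 v(x) φ(x) dx = ∫_0^3 (4*x^3 - 12*x^2) dx. Term by term:
  ∫_0^3 4*x^3 dx = 81;  ∫_0^3 -12*x^2 dx = -108.
Sum: 81 − 108 = -27.
So RHS = -∫_0^3 v(x) φ(x) dx = 27.
LHS − RHS = 9/2 ≠ 0, so the identity fails.
(For a valid weak derivative the identity must hold for EVERY test function, in particular this one. The failure shows v is NOT the weak derivative of u.)
Correct weak derivative would be u'(x) = -4*x - 1.
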